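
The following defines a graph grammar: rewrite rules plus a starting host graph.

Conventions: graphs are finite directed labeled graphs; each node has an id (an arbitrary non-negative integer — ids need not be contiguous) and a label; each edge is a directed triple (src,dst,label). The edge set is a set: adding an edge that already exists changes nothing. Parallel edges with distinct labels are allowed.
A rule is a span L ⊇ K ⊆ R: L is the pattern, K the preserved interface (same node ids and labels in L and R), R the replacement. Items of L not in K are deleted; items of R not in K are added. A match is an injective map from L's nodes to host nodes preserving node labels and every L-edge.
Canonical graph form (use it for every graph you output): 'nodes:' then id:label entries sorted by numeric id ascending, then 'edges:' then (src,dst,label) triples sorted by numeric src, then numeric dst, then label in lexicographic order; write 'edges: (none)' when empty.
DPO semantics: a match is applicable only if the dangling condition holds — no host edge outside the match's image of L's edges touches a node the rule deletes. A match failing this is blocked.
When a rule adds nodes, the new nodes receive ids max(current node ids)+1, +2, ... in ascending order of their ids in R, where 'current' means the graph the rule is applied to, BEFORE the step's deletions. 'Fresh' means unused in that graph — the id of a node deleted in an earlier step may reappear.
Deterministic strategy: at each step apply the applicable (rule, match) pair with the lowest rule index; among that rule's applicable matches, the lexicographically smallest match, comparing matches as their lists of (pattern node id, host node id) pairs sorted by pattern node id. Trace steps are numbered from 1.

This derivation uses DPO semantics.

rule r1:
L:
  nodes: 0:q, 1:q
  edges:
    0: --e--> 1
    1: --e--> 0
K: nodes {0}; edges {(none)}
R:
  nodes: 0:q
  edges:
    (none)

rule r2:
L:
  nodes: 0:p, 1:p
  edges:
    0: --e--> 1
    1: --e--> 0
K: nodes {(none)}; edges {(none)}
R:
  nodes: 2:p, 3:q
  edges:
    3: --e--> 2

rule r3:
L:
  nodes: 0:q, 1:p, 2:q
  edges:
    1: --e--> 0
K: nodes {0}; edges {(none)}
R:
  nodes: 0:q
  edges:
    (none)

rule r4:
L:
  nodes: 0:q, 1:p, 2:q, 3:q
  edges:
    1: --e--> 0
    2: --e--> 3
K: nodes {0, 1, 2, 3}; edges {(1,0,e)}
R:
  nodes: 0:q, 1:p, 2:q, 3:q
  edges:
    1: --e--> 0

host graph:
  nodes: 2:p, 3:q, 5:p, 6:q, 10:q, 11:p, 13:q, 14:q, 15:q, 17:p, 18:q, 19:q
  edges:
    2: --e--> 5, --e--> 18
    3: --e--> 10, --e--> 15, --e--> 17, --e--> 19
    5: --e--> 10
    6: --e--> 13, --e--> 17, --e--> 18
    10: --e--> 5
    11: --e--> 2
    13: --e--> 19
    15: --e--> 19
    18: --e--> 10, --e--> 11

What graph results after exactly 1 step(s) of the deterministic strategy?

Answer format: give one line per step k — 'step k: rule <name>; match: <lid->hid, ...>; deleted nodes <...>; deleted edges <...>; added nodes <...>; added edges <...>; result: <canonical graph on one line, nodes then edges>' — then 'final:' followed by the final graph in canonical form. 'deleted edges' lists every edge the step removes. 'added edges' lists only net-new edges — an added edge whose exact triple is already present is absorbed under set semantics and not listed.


step 1: rule r4; match: 0->10, 1->5, 2->3, 3->15; deleted nodes (none); deleted edges (3,15,e); added nodes (none); added edges (none); result: nodes: 2:p, 3:q, 5:p, 6:q, 10:q, 11:p, 13:q, 14:q, 15:q, 17:p, 18:q, 19:q edges: (2,5,e); (2,18,e); (3,10,e); (3,17,e); (3,19,e); (5,10,e); (6,13,e); (6,17,e); (6,18,e); (10,5,e); (11,2,e); (13,19,e); (15,19,e); (18,10,e); (18,11,e)
final:
nodes: 2:p, 3:q, 5:p, 6:q, 10:q, 11:p, 13:q, 14:q, 15:q, 17:p, 18:q, 19:q
edges: (2,5,e); (2,18,e); (3,10,e); (3,17,e); (3,19,e); (5,10,e); (6,13,e); (6,17,e); (6,18,e); (10,5,e); (11,2,e); (13,19,e); (15,19,e); (18,10,e); (18,11,e)


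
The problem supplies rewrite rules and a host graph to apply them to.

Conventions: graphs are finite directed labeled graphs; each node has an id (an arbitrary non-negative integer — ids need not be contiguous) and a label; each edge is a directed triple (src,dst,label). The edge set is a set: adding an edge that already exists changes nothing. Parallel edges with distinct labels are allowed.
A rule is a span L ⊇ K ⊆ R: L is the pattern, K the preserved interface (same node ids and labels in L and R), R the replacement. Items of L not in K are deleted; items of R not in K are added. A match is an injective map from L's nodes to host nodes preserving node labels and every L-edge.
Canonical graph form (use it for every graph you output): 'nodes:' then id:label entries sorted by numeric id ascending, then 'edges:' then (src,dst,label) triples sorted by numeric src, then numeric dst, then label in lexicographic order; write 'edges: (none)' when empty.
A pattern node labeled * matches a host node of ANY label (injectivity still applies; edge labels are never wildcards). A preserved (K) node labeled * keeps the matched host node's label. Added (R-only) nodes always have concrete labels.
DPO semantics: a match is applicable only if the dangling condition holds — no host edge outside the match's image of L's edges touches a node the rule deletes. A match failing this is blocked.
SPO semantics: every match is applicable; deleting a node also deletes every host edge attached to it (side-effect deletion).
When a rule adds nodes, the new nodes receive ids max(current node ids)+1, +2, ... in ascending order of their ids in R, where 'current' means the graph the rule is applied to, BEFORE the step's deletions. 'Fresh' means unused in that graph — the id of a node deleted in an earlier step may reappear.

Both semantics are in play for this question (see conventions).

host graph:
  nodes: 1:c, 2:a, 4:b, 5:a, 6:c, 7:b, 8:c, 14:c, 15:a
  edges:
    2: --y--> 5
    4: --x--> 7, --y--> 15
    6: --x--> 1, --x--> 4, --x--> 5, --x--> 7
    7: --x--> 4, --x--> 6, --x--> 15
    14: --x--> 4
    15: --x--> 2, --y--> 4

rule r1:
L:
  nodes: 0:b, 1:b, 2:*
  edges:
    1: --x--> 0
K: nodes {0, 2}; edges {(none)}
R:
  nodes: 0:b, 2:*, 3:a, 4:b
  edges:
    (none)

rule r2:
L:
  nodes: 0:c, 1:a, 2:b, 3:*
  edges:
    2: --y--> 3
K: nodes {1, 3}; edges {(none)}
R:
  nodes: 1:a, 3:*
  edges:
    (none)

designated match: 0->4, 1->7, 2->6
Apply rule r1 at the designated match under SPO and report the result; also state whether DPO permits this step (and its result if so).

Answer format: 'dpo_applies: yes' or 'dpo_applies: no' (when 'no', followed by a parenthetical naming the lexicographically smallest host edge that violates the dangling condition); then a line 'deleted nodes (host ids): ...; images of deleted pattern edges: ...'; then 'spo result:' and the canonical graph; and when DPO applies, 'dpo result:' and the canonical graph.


dpo_applies: no
(the rule deletes node 7, which keeps host edge (4,7,x) outside the match image — the dangling condition fails, DPO blocks; SPO proceeds and side-deletes such edges)
deleted nodes (host ids): 7; images of deleted pattern edges: (7,4,x)
spo result:
nodes: 1:c, 2:a, 4:b, 5:a, 6:c, 8:c, 14:c, 15:a, 16:a, 17:b
edges: (2,5,y); (4,15,y); (6,1,x); (6,4,x); (6,5,x); (14,4,x); (15,2,x); (15,4,y)


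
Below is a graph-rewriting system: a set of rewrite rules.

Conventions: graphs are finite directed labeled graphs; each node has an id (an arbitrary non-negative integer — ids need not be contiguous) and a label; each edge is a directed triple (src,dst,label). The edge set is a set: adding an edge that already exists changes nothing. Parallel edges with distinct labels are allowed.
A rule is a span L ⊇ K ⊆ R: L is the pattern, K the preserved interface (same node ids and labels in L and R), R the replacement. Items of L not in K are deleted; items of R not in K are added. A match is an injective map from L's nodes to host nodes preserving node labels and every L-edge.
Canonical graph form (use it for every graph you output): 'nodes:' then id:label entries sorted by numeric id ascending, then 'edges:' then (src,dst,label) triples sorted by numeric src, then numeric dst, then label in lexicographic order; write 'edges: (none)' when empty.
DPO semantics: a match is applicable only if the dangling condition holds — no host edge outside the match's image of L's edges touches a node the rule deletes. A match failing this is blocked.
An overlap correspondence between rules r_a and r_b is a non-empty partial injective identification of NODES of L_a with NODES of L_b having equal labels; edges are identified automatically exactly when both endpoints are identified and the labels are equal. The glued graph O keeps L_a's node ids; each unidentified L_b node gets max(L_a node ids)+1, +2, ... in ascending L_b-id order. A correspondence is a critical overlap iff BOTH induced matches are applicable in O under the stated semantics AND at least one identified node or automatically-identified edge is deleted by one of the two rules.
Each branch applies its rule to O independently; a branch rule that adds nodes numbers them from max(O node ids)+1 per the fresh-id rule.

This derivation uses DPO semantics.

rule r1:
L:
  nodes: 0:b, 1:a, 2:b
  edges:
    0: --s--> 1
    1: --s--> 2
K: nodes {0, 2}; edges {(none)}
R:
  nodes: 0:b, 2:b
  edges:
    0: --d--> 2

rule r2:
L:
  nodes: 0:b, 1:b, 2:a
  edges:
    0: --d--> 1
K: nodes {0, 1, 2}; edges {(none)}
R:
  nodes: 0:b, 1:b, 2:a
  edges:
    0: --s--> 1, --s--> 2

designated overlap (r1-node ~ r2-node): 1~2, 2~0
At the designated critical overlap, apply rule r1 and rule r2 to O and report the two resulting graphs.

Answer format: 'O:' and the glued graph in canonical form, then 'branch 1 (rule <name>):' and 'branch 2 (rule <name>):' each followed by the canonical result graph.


O:
nodes: 0:b, 1:a, 2:b, 3:b
edges: (0,1,s); (1,2,s); (2,3,d)
branch 1 (rule r1):
nodes: 0:b, 2:b, 3:b
edges: (0,2,d); (2,3,d)
branch 2 (rule r2):
nodes: 0:b, 1:a, 2:b, 3:b
edges: (0,1,s); (1,2,s); (2,1,s); (2,3,s)


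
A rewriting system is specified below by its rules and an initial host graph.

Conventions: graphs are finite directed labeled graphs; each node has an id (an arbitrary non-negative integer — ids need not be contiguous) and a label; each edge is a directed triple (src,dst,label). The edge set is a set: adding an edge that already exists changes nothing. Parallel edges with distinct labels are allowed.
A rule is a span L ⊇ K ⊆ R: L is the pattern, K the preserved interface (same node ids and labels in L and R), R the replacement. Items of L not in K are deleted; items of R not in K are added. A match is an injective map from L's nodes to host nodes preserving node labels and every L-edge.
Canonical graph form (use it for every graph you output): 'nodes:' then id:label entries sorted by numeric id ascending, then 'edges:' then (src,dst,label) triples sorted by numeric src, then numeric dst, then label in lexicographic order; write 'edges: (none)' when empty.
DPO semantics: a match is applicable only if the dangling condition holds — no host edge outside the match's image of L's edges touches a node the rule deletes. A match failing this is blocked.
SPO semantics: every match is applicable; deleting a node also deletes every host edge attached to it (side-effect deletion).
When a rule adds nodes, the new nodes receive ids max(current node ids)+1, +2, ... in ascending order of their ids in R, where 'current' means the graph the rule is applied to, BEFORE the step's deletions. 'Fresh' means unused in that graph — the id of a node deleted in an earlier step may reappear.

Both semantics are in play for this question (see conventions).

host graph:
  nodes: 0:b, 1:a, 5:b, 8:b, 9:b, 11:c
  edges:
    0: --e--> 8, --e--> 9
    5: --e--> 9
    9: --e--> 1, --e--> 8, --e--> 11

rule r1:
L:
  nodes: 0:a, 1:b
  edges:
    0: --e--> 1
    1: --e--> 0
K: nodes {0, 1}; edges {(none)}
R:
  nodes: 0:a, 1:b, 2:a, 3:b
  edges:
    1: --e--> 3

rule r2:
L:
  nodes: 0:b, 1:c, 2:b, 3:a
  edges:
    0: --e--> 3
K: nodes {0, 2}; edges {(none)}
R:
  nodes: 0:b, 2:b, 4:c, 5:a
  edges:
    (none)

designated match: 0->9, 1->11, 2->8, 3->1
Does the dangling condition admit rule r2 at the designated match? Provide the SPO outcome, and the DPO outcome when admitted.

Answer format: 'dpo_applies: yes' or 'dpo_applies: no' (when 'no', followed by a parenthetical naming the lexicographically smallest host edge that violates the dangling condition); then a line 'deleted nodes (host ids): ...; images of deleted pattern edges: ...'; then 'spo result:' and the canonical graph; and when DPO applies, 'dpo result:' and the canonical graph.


dpo_applies: no
(the rule deletes node 11, which keeps host edge (9,11,e) outside the match image — the dangling condition fails, DPO blocks; SPO proceeds and side-deletes such edges)
deleted nodes (host ids): 1, 11; images of deleted pattern edges: (9,1,e)
spo result:
nodes: 0:b, 5:b, 8:b, 9:b, 12:c, 13:a
edges: (0,8,e); (0,9,e); (5,9,e); (9,8,e)


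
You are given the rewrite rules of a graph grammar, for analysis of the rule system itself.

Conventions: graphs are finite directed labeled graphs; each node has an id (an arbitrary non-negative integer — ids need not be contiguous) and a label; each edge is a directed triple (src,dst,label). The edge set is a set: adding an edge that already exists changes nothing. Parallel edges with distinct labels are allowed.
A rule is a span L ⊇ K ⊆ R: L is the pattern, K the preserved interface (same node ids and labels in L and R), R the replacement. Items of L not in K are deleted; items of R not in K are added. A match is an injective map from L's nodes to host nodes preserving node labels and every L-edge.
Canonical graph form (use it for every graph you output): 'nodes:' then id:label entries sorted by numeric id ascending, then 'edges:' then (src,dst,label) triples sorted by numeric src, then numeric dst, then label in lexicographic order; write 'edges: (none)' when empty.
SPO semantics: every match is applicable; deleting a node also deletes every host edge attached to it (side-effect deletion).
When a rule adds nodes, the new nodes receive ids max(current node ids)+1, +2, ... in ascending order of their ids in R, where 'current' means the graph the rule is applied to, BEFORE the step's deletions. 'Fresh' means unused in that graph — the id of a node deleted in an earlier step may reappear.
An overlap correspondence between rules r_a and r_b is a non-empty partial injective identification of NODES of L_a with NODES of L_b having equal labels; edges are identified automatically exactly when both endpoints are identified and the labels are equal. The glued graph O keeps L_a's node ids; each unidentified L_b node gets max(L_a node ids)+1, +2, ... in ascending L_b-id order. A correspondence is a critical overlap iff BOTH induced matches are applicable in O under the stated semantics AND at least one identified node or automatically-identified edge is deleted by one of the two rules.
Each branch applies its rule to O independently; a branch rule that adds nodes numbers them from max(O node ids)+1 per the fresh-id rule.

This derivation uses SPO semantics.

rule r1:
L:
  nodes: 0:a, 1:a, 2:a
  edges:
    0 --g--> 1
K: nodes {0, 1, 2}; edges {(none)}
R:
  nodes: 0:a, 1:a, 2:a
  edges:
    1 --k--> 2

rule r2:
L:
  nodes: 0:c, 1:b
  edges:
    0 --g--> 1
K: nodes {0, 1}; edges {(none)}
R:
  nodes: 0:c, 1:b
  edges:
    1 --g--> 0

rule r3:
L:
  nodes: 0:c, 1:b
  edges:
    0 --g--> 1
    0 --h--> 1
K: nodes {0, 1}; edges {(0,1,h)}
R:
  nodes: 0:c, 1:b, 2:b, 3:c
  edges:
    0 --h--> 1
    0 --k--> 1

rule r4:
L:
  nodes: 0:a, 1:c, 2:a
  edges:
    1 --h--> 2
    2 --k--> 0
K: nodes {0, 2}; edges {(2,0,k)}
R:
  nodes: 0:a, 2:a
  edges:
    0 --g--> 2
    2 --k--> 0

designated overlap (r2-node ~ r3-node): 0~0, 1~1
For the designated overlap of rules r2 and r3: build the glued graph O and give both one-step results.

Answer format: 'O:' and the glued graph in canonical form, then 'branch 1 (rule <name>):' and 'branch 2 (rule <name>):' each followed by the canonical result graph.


O:
nodes: 0:c, 1:b
edges: (0,1,g); (0,1,h)
branch 1 (rule r2):
nodes: 0:c, 1:b
edges: (0,1,h); (1,0,g)
branch 2 (rule r3):
nodes: 0:c, 1:b, 2:b, 3:c
edges: (0,1,h); (0,1,k)


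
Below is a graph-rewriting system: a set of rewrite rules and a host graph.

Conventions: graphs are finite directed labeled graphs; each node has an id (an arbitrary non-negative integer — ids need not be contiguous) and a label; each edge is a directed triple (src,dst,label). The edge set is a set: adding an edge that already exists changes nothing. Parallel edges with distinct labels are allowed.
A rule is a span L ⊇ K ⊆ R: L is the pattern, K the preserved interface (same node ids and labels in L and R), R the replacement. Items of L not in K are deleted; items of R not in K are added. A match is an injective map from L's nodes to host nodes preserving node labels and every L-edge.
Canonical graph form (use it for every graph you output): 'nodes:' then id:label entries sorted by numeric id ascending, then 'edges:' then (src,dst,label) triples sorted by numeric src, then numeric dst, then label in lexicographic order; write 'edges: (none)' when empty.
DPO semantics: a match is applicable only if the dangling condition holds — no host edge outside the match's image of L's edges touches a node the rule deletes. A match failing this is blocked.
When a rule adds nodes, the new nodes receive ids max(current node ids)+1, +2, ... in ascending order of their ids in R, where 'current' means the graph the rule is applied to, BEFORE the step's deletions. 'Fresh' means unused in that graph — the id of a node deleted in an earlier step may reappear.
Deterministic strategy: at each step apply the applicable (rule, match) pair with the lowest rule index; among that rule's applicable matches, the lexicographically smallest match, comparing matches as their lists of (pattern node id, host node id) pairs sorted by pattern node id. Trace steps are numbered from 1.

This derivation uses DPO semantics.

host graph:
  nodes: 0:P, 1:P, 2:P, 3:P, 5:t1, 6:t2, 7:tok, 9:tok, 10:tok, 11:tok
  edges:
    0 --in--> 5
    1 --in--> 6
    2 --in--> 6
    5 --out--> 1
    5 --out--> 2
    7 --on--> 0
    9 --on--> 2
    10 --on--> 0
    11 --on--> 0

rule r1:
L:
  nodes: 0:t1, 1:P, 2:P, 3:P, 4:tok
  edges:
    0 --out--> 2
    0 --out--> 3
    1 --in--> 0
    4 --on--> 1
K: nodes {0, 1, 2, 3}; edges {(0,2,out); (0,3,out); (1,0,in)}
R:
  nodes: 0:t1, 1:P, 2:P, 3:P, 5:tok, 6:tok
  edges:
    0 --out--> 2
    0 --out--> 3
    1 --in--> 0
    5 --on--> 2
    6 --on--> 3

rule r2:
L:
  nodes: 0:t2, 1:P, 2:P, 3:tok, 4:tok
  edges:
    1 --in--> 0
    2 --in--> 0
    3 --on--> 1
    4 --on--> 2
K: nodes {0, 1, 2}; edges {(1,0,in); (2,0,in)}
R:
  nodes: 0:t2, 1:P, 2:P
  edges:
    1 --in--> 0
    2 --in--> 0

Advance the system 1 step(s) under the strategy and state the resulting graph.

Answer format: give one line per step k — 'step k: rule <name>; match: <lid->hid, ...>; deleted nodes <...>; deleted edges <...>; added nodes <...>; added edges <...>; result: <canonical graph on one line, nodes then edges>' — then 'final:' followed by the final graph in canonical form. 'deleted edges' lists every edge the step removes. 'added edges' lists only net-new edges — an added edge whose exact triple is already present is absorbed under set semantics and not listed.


step 1: rule r1; match: 0->5, 1->0, 2->1, 3->2, 4->7; deleted nodes 7; deleted edges (7,0,on); added nodes 12, 13; added edges (12,1,on); (13,2,on); result: nodes: 0:P, 1:P, 2:P, 3:P, 5:t1, 6:t2, 9:tok, 10:tok, 11:tok, 12:tok, 13:tok edges: (0,5,in); (1,6,in); (2,6,in); (5,1,out); (5,2,out); (9,2,on); (10,0,on); (11,0,on); (12,1,on); (13,2,on)
final:
nodes: 0:P, 1:P, 2:P, 3:P, 5:t1, 6:t2, 9:tok, 10:tok, 11:tok, 12:tok, 13:tok
edges: (0,5,in); (1,6,in); (2,6,in); (5,1,out); (5,2,out); (9,2,on); (10,0,on); (11,0,on); (12,1,on); (13,2,on)


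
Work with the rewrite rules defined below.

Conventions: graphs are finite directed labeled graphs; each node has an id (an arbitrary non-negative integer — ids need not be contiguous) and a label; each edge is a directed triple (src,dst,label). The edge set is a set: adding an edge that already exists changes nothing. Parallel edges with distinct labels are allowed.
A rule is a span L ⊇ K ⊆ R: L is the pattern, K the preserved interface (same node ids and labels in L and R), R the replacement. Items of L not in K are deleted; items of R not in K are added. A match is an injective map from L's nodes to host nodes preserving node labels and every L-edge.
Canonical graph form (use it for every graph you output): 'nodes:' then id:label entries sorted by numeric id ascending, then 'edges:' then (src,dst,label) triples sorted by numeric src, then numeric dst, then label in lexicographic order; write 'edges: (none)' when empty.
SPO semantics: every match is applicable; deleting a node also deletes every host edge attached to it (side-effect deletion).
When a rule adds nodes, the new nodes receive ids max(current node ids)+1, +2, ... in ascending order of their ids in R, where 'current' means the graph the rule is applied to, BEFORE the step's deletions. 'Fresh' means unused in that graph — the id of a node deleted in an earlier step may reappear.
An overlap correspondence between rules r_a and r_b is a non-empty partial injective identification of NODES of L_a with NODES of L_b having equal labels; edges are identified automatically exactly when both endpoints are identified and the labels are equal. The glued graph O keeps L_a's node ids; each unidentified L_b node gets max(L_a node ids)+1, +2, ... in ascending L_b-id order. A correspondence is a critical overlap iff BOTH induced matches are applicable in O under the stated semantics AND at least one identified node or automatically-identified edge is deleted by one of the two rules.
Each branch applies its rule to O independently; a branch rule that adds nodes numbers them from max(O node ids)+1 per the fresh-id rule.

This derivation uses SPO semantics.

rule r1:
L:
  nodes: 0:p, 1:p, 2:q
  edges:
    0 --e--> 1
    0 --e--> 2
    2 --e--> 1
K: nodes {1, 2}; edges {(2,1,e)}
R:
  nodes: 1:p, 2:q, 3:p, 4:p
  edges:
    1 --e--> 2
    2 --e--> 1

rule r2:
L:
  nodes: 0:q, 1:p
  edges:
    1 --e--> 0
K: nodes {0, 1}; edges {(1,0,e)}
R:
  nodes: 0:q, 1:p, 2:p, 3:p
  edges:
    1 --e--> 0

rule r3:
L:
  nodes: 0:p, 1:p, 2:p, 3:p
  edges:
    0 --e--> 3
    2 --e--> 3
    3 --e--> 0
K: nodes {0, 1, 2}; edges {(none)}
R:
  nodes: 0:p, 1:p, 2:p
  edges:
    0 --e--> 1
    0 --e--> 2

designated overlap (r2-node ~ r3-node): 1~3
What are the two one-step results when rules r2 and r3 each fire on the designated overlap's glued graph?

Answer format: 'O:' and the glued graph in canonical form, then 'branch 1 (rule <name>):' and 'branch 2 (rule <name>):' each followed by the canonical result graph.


O:
nodes: 0:q, 1:p, 2:p, 3:p, 4:p
edges: (1,0,e); (1,2,e); (2,1,e); (4,1,e)
branch 1 (rule r2):
nodes: 0:q, 1:p, 2:p, 3:p, 4:p, 5:p, 6:p
edges: (1,0,e); (1,2,e); (2,1,e); (4,1,e)
branch 2 (rule r3):
nodes: 0:q, 2:p, 3:p, 4:p
edges: (2,3,e); (2,4,e)


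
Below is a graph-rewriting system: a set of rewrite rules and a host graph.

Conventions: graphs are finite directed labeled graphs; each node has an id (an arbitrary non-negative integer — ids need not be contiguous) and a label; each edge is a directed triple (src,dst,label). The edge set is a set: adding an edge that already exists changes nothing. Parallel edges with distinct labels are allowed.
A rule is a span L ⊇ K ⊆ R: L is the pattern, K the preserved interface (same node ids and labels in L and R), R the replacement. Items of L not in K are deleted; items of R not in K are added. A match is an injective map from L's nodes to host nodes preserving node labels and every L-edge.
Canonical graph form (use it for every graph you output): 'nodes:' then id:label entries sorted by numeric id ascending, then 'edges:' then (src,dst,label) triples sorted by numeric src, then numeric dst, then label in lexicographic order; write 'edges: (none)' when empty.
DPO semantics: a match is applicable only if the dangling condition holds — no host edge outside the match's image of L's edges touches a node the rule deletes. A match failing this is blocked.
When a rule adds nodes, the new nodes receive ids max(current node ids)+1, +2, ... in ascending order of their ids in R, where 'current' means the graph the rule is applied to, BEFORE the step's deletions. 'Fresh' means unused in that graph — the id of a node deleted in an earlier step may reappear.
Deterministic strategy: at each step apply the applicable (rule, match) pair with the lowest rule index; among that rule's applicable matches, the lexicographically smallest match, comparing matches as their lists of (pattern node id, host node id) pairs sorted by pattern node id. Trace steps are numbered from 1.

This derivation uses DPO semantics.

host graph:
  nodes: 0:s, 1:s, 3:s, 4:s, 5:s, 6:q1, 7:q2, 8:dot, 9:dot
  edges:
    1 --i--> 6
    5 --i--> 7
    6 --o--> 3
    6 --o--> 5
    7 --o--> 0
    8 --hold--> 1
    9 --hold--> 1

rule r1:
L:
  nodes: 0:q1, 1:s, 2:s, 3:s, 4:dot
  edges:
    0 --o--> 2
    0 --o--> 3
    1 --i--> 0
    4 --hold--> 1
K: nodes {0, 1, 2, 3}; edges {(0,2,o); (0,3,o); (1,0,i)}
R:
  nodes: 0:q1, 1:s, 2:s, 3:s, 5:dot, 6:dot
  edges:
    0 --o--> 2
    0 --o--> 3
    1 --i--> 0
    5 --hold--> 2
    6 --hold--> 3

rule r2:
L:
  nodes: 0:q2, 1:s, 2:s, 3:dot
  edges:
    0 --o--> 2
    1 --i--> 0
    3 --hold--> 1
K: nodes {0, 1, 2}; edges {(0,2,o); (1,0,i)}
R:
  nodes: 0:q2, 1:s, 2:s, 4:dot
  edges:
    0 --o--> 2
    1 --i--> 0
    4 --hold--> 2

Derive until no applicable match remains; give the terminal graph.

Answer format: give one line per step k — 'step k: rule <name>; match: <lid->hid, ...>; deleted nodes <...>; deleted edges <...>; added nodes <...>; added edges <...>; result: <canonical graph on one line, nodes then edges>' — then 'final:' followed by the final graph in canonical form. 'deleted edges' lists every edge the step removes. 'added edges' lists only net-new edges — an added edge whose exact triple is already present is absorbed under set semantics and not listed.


step 1: rule r1; match: 0->6, 1->1, 2->3, 3->5, 4->8; deleted nodes 8; deleted edges (8,1,hold); added nodes 10, 11; added edges (10,3,hold); (11,5,hold); result: nodes: 0:s, 1:s, 3:s, 4:s, 5:s, 6:q1, 7:q2, 9:dot, 10:dot, 11:dot edges: (1,6,i); (5,7,i); (6,3,o); (6,5,o); (7,0,o); (9,1,hold); (10,3,hold); (11,5,hold)
step 2: rule r1; match: 0->6, 1->1, 2->3, 3->5, 4->9; deleted nodes 9; deleted edges (9,1,hold); added nodes 12, 13; added edges (12,3,hold); (13,5,hold); result: nodes: 0:s, 1:s, 3:s, 4:s, 5:s, 6:q1, 7:q2, 10:dot, 11:dot, 12:dot, 13:dot edges: (1,6,i); (5,7,i); (6,3,o); (6,5,o); (7,0,o); (10,3,hold); (11,5,hold); (12,3,hold); (13,5,hold)
step 3: rule r2; match: 0->7, 1->5, 2->0, 3->11; deleted nodes 11; deleted edges (11,5,hold); added nodes 14; added edges (14,0,hold); result: nodes: 0:s, 1:s, 3:s, 4:s, 5:s, 6:q1, 7:q2, 10:dot, 12:dot, 13:dot, 14:dot edges: (1,6,i); (5,7,i); (6,3,o); (6,5,o); (7,0,o); (10,3,hold); (12,3,hold); (13,5,hold); (14,0,hold)
step 4: rule r2; match: 0->7, 1->5, 2->0, 3->13; deleted nodes 13; deleted edges (13,5,hold); added nodes 15; added edges (15,0,hold); result: nodes: 0:s, 1:s, 3:s, 4:s, 5:s, 6:q1, 7:q2, 10:dot, 12:dot, 14:dot, 15:dot edges: (1,6,i); (5,7,i); (6,3,o); (6,5,o); (7,0,o); (10,3,hold); (12,3,hold); (14,0,hold); (15,0,hold)
final:
nodes: 0:s, 1:s, 3:s, 4:s, 5:s, 6:q1, 7:q2, 10:dot, 12:dot, 14:dot, 15:dot
edges: (1,6,i); (5,7,i); (6,3,o); (6,5,o); (7,0,o); (10,3,hold); (12,3,hold); (14,0,hold); (15,0,hold)


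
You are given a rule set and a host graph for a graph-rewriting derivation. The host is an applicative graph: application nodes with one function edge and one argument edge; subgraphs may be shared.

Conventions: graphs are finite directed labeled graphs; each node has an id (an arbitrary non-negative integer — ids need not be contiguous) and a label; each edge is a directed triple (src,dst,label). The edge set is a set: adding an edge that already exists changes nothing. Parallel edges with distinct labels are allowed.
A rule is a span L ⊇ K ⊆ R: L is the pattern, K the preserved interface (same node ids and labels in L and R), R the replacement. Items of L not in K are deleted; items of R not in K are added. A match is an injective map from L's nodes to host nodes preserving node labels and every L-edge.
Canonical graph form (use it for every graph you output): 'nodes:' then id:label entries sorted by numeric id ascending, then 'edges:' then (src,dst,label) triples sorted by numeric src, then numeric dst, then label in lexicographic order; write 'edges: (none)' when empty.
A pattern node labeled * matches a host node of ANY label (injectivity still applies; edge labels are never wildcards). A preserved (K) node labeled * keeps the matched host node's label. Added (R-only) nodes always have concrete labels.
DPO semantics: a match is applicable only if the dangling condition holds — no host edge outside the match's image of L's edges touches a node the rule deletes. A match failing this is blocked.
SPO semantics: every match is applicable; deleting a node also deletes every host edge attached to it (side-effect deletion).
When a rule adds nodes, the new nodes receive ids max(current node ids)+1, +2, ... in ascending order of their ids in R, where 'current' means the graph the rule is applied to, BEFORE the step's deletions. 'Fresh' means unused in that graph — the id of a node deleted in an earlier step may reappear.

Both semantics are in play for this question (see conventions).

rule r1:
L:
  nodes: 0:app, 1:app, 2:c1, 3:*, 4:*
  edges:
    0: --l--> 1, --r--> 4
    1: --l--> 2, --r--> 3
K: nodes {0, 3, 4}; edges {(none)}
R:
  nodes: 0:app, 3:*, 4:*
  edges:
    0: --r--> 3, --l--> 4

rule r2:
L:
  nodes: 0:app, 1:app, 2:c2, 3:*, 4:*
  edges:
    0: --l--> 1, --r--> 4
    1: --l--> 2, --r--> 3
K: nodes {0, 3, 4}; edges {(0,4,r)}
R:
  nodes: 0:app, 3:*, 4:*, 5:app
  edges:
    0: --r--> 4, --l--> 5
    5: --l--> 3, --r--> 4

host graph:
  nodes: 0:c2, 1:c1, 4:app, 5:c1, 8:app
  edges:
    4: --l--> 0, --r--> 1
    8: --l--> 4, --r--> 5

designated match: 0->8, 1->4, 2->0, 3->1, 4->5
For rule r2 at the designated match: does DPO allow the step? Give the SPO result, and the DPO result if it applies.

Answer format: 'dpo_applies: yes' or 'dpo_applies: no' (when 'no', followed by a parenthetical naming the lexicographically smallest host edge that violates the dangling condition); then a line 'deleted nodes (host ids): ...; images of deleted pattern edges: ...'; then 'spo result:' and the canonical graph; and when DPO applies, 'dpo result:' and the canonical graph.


dpo_applies: yes
deleted nodes (host ids): 0, 4; images of deleted pattern edges: (4,0,l); (4,1,r); (8,4,l)
spo result:
nodes: 1:c1, 5:c1, 8:app, 9:app
edges: (8,5,r); (8,9,l); (9,1,l); (9,5,r)
dpo result:
nodes: 1:c1, 5:c1, 8:app, 9:app
edges: (8,5,r); (8,9,l); (9,1,l); (9,5,r)


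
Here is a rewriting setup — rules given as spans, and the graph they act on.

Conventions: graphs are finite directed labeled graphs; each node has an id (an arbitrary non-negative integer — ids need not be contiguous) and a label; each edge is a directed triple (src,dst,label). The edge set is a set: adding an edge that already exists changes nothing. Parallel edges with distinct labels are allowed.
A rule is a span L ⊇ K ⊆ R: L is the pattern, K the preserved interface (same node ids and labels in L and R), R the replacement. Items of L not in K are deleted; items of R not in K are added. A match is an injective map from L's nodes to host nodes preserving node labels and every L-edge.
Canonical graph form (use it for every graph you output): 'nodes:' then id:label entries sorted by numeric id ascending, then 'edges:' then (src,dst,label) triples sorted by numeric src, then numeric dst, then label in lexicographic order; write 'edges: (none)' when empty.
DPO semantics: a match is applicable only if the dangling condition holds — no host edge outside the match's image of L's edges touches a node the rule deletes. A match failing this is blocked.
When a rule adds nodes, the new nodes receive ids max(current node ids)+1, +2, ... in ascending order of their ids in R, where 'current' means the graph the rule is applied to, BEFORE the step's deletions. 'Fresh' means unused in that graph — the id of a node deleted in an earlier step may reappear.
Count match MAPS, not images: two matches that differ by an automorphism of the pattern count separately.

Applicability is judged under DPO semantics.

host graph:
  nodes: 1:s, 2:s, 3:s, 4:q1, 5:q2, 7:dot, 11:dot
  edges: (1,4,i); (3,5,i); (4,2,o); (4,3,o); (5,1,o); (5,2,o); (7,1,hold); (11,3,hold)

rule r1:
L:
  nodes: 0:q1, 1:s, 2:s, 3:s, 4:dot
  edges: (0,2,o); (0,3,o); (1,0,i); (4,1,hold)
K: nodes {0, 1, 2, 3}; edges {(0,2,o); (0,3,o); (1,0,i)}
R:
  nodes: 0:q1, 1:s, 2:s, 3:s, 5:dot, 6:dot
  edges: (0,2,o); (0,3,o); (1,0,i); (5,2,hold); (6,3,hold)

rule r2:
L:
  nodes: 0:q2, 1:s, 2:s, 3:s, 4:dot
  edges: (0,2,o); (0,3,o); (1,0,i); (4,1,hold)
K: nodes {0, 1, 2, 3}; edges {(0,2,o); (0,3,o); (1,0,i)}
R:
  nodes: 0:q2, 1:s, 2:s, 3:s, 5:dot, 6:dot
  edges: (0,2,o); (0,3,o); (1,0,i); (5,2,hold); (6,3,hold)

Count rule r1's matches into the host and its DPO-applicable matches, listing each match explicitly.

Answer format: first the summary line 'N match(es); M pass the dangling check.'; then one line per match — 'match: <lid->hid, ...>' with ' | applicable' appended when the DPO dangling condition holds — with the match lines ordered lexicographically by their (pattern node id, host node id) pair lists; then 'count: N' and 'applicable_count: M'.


2 match(es); 2 pass the dangling check.
match: 0->4, 1->1, 2->2, 3->3, 4->7 | applicable
match: 0->4, 1->1, 2->3, 3->2, 4->7 | applicable
count: 2
applicable_count: 2


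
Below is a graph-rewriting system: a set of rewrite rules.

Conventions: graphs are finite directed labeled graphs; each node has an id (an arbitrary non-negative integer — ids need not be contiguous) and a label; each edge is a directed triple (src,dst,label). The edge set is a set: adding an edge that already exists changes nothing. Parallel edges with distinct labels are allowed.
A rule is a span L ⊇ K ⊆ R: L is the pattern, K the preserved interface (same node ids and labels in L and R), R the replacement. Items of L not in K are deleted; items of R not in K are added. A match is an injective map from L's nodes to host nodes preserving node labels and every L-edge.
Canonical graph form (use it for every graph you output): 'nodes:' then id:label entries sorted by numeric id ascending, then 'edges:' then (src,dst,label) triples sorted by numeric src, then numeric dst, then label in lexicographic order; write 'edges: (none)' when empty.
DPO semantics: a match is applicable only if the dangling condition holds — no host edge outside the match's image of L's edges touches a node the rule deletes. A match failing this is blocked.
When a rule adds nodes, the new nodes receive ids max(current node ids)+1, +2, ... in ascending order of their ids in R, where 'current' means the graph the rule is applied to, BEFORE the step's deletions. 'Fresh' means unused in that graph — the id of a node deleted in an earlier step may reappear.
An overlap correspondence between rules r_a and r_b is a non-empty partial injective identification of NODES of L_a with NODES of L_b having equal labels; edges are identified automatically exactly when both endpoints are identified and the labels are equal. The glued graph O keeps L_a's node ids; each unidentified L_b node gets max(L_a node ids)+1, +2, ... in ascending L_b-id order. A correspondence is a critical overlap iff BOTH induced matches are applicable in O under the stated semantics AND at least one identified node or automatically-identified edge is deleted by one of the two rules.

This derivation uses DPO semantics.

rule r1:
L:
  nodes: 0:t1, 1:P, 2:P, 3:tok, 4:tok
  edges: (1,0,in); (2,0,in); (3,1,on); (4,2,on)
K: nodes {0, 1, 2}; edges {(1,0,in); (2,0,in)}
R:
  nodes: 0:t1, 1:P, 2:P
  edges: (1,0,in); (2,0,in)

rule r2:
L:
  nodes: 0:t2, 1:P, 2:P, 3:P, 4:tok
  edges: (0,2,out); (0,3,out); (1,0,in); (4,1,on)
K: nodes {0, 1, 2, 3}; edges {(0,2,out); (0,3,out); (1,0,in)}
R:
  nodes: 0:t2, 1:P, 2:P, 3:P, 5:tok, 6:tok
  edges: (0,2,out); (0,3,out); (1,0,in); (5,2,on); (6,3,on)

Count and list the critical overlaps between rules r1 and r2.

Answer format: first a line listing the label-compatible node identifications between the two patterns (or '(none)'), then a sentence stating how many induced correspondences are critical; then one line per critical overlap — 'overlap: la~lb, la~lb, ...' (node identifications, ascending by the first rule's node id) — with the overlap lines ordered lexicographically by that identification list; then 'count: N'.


label-compatible node identifications between L(r1) and L(r2): 1~1, 1~2, 1~3, 2~1, 2~2, 2~3, 3~4, 4~4
6 of the induced correspondences are critical overlaps of r1 and r2.
overlap: 1~1, 2~2, 3~4
overlap: 1~1, 2~3, 3~4
overlap: 1~1, 3~4
overlap: 1~2, 2~1, 4~4
overlap: 1~3, 2~1, 4~4
overlap: 2~1, 4~4
count: 6


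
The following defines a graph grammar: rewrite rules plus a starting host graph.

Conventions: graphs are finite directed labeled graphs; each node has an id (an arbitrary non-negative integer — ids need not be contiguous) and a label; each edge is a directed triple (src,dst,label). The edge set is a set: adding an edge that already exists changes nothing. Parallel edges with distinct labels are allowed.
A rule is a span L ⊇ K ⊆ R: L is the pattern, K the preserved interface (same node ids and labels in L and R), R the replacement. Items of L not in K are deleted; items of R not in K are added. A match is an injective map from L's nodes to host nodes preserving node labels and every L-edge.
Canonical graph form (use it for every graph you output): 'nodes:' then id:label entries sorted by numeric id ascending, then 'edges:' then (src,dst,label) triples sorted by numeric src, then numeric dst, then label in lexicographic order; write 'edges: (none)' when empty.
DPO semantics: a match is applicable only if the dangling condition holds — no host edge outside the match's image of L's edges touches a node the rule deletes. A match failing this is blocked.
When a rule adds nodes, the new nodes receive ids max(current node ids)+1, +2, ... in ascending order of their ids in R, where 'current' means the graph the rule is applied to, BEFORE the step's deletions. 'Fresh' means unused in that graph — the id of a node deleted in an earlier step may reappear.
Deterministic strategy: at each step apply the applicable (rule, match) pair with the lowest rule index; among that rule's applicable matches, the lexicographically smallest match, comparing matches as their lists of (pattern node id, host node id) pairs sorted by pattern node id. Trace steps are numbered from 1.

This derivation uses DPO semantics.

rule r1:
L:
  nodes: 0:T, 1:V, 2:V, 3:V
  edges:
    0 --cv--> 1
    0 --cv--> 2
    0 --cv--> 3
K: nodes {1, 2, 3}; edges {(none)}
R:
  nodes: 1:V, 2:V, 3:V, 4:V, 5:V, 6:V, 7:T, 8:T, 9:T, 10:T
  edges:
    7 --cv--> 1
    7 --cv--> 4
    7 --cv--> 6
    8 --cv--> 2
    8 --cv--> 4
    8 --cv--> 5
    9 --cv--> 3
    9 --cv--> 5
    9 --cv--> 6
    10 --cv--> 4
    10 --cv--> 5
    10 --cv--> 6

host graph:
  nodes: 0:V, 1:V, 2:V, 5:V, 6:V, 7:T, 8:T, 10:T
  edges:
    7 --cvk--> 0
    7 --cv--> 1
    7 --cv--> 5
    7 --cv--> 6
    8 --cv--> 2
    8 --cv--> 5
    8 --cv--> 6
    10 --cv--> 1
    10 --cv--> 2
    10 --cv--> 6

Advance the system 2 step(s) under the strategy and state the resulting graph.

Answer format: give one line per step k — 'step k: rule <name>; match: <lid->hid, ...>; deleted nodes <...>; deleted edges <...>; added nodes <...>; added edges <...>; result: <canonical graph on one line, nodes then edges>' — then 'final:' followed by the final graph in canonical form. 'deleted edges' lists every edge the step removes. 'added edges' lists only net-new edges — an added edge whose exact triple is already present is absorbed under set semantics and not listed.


step 1: rule r1; match: 0->8, 1->2, 2->5, 3->6; deleted nodes 8; deleted edges (8,2,cv); (8,5,cv); (8,6,cv); added nodes 11, 12, 13, 14, 15, 16, 17; added edges (14,2,cv); (14,11,cv); (14,13,cv); (15,5,cv); (15,11,cv); (15,12,cv); (16,6,cv); (16,12,cv); (16,13,cv); (17,11,cv); (17,12,cv); (17,13,cv); result: nodes: 0:V, 1:V, 2:V, 5:V, 6:V, 7:T, 10:T, 11:V, 12:V, 13:V, 14:T, 15:T, 16:T, 17:T edges: (7,0,cvk); (7,1,cv); (7,5,cv); (7,6,cv); (10,1,cv); (10,2,cv); (10,6,cv); (14,2,cv); (14,11,cv); (14,13,cv); (15,5,cv); (15,11,cv); (15,12,cv); (16,6,cv); (16,12,cv); (16,13,cv); (17,11,cv); (17,12,cv); (17,13,cv)
step 2: rule r1; match: 0->10, 1->1, 2->2, 3->6; deleted nodes 10; deleted edges (10,1,cv); (10,2,cv); (10,6,cv); added nodes 18, 19, 20, 21, 22, 23, 24; added edges (21,1,cv); (21,18,cv); (21,20,cv); (22,2,cv); (22,18,cv); (22,19,cv); (23,6,cv); (23,19,cv); (23,20,cv); (24,18,cv); (24,19,cv); (24,20,cv); result: nodes: 0:V, 1:V, 2:V, 5:V, 6:V, 7:T, 11:V, 12:V, 13:V, 14:T, 15:T, 16:T, 17:T, 18:V, 19:V, 20:V, 21:T, 22:T, 23:T, 24:T edges: (7,0,cvk); (7,1,cv); (7,5,cv); (7,6,cv); (14,2,cv); (14,11,cv); (14,13,cv); (15,5,cv); (15,11,cv); (15,12,cv); (16,6,cv); (16,12,cv); (16,13,cv); (17,11,cv); (17,12,cv); (17,13,cv); (21,1,cv); (21,18,cv); (21,20,cv); (22,2,cv); (22,18,cv); (22,19,cv); (23,6,cv); (23,19,cv); (23,20,cv); (24,18,cv); (24,19,cv); (24,20,cv)
final:
nodes: 0:V, 1:V, 2:V, 5:V, 6:V, 7:T, 11:V, 12:V, 13:V, 14:T, 15:T, 16:T, 17:T, 18:V, 19:V, 20:V, 21:T, 22:T, 23:T, 24:T
edges: (7,0,cvk); (7,1,cv); (7,5,cv); (7,6,cv); (14,2,cv); (14,11,cv); (14,13,cv); (15,5,cv); (15,11,cv); (15,12,cv); (16,6,cv); (16,12,cv); (16,13,cv); (17,11,cv); (17,12,cv); (17,13,cv); (21,1,cv); (21,18,cv); (21,20,cv); (22,2,cv); (22,18,cv); (22,19,cv); (23,6,cv); (23,19,cv); (23,20,cv); (24,18,cv); (24,19,cv); (24,20,cv)
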